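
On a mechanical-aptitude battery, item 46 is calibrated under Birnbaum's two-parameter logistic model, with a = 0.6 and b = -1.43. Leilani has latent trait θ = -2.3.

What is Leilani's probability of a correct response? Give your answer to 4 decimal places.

0.3724

P(θ) = 1 / (1 + exp(−a(θ − b)))
Exponent: 0.6 × (-2.3 − (-1.43)) = -0.5220
1/(1 + e^{0.5220}) = 0.3724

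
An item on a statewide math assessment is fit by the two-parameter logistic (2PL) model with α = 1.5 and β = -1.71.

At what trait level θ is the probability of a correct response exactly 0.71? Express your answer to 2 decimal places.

-1.11

P(θ) = 1 / (1 + exp(−α(θ − β)))
logit = ln(0.7100/0.2900) = 0.8954
θ = β + logit/(α) = -1.71 + 0.8954/1.5000 = -1.1131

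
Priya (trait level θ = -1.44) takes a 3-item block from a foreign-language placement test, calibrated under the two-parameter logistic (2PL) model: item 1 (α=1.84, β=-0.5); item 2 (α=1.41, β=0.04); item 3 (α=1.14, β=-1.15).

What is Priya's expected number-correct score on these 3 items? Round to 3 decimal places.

0.679

P(θ) = 1 / (1 + exp(−α(θ − β)))
P_1 = 1/(1+e^{1.7296}) = 0.1506
P_2 = 1/(1+e^{2.0868}) = 0.1104
P_3 = 1/(1+e^{0.3306}) = 0.4181
E[score] = 0.1506 + 0.1104 + 0.4181 = 0.6791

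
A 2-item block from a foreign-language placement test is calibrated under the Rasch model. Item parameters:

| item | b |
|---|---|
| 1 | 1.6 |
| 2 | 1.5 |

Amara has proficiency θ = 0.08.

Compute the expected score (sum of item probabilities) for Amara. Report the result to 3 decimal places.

0.374

P(θ) = 1 / (1 + exp(−(θ − b)))
P_1 = 1/(1+e^{1.5200}) = 0.1795
P_2 = 1/(1+e^{1.4200}) = 0.1947
E[score] = 0.1795 + 0.1947 = 0.3741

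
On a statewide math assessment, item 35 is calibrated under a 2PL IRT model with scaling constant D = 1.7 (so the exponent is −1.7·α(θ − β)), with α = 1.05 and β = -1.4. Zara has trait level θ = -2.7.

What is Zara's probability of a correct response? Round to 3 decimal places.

P(θ) = 1 / (1 + exp(−D·α(θ − β)))
Exponent: 1.7 × 1.05 × (-2.7 − (-1.4)) = -2.3205
1/(1 + e^{2.3205}) = 0.0894
P = 0.0894

0.089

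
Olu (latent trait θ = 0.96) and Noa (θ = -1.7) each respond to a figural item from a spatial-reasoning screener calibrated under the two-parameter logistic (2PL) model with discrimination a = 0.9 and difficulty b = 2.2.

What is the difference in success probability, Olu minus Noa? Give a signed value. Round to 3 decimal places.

P(θ) = 1 / (1 + exp(−a(θ − b)))
P(Olu) = 0.2468  [exponent -1.1160]
P(Noa) = 0.0290  [exponent -3.5100]
Difference = 0.2468 − 0.0290 = 0.2177

0.218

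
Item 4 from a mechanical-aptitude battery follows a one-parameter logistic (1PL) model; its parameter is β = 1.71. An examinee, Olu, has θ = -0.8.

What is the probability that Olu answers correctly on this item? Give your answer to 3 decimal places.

P(θ) = 1 / (1 + exp(−(θ − β)))
Exponent: (-0.8 − 1.71) = -2.5100
1/(1 + e^{2.5100}) = 0.0752
P = 0.0752

0.075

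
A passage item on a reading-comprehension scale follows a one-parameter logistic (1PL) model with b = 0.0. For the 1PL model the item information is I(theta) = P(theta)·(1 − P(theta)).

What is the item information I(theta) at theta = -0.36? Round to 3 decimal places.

0.242

P = 1/(1+e^{0.3600}) = 0.4110
P(1−P) = 0.4110 × 0.5890 = 0.2421
I = P(1−P) = 0.24207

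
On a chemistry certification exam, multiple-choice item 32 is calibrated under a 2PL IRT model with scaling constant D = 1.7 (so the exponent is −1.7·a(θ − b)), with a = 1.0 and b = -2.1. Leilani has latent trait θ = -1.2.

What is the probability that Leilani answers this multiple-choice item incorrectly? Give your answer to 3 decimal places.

P(θ) = 1 / (1 + exp(−D·a(θ − b)))
Exponent: 1.7 × 1.0 × (-1.2 − (-2.1)) = 1.5300
1/(1 + e^{-1.5300}) = 0.8220
P = 0.8220
P(incorrect) = 1 − 0.8220 = 0.1780

0.178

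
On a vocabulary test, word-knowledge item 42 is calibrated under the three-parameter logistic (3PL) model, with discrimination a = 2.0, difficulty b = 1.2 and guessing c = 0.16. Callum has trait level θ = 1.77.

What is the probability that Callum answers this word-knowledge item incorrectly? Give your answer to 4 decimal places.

0.2035

P(θ) = c + (1 − c) · 1 / (1 + exp(−a(θ − b)))
Exponent: 2.0 × (1.77 − 1.2) = 1.1400
1/(1 + e^{-1.1400}) = 0.7577
P = 0.16 + 0.84 × 0.7577 = 0.7965
P(incorrect) = 1 − 0.7965 = 0.2035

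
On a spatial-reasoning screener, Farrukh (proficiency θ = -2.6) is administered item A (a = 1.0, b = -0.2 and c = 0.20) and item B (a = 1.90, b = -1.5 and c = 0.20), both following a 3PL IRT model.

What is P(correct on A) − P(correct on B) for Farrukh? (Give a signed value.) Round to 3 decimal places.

P(θ) = c + (1 − c) · 1 / (1 + exp(−a(θ − b)))
P_A = 0.2665
P_B = 0.2881
P_A − P_B = -0.0215

-0.022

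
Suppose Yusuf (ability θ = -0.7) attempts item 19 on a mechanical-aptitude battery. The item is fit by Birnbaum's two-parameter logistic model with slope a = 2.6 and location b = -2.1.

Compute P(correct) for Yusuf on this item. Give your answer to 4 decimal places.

P(θ) = 1 / (1 + exp(−a(θ − b)))
Exponent: 2.6 × (-0.7 − (-2.1)) = 3.6400
1/(1 + e^{-3.6400}) = 0.9744

0.9744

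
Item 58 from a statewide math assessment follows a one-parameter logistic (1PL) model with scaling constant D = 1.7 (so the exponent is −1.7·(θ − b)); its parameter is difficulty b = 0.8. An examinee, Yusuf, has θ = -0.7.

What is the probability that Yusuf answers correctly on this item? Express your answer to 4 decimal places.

P(θ) = 1 / (1 + exp(−D·(θ − b)))
Exponent: 1.7 × (-0.7 − 0.8) = -2.5500
1/(1 + e^{2.5500}) = 0.0724
P = 0.0724

0.0724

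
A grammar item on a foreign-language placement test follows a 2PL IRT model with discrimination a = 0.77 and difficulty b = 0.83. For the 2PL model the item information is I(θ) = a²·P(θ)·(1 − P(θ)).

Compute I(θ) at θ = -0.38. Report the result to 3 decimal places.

0.120

P = 1/(1+e^{0.9317}) = 0.2826
P(1−P) = 0.2826 × 0.7174 = 0.2027
I = a² × P(1−P) = 0.77² × 0.2027 = 0.12020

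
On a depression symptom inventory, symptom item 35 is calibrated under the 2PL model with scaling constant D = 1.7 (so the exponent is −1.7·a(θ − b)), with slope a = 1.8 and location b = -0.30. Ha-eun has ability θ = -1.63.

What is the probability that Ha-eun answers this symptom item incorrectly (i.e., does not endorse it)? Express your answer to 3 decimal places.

P(θ) = 1 / (1 + exp(−D·a(θ − b)))
Exponent: 1.7 × 1.8 × (-1.63 − (-0.30)) = -4.0698
1/(1 + e^{4.0698}) = 0.0168
P = 0.0168
P(incorrect) = 1 − 0.0168 = 0.9832

0.983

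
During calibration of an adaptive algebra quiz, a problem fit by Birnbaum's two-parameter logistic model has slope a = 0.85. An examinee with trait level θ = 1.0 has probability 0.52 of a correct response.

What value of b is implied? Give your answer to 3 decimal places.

P(θ) = 1 / (1 + exp(−a(θ − b)))
logit(0.52) = ln(0.52/0.48) = 0.0800
b = θ − logit/(a) = 1.0 − 0.0800/0.8500 = 0.9058

0.906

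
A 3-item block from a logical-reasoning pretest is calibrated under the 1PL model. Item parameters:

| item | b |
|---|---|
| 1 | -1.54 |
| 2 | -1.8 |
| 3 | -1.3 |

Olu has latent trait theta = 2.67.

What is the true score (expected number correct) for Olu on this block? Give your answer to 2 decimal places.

2.96

P(theta) = 1 / (1 + exp(−(theta − b)))
P_1 = 1/(1+e^{-4.2100}) = 0.9854
P_2 = 1/(1+e^{-4.4700}) = 0.9887
P_3 = 1/(1+e^{-3.9700}) = 0.9815
E[score] = 0.9854 + 0.9887 + 0.9815 = 2.9555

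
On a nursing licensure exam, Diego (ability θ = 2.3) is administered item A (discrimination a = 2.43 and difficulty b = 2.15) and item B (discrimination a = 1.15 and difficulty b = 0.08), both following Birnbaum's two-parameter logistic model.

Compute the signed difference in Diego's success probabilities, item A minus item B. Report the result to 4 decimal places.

-0.3376

P(θ) = 1 / (1 + exp(−a(θ − b)))
P_A = 0.5901
P_B = 0.9278
P_A − P_B = -0.3376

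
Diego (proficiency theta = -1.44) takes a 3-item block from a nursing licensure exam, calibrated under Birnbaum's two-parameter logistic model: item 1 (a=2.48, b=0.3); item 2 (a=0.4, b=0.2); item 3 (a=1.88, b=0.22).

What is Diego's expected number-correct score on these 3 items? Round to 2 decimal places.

P(theta) = 1 / (1 + exp(−a(theta − b)))
P_1 = 1/(1+e^{4.3152}) = 0.0132
P_2 = 1/(1+e^{0.6560}) = 0.3416
P_3 = 1/(1+e^{3.1208}) = 0.0423
E[score] = 0.0132 + 0.3416 + 0.0423 = 0.3971

0.40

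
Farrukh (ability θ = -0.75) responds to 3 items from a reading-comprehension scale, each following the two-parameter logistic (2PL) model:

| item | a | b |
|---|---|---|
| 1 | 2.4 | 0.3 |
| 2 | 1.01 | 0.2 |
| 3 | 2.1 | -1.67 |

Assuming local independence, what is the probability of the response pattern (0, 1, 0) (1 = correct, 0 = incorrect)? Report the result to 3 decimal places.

0.032

P(θ) = 1 / (1 + exp(−a(θ − b)))
P_1 = 1/(1+e^{2.5200}) = 0.0745
P_2 = 1/(1+e^{0.9595}) = 0.2770
P_3 = 1/(1+e^{-1.9320}) = 0.8735
L = (1−P_1) × P_2 × (1−P_3) = 0.9255 × 0.2770 × 0.1265 = 0.03244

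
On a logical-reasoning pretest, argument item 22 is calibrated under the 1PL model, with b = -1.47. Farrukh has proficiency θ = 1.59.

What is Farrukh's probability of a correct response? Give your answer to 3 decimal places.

P(θ) = 1 / (1 + exp(−(θ − b)))
Exponent: (1.59 − (-1.47)) = 3.0600
1/(1 + e^{-3.0600}) = 0.9552
P = 0.9552

0.955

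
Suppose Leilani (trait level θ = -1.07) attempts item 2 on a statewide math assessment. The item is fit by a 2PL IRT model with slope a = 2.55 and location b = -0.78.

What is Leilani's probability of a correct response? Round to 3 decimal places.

P(θ) = 1 / (1 + exp(−a(θ − b)))
Exponent: 2.55 × (-1.07 − (-0.78)) = -0.7395
1/(1 + e^{0.7395}) = 0.3231

0.323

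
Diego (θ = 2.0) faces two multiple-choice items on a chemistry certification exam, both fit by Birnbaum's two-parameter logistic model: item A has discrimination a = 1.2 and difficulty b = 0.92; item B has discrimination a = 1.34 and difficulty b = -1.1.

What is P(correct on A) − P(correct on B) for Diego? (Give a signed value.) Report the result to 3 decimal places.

P(θ) = 1 / (1 + exp(−a(θ − b)))
P_A = 0.7852
P_B = 0.9845
P_A − P_B = -0.1994

-0.199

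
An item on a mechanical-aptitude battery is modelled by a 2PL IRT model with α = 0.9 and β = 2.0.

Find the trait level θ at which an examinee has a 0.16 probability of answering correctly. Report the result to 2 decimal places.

0.16

P(θ) = 1 / (1 + exp(−α(θ − β)))
logit = ln(0.1600/0.8400) = -1.6582
θ = β + logit/(α) = 2.0 + (-1.6582)/0.9000 = 0.1575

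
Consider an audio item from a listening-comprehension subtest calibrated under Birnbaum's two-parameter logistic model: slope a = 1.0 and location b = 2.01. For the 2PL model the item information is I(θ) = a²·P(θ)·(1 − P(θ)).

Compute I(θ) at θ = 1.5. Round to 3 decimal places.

P = 1/(1+e^{0.5100}) = 0.3752
P(1−P) = 0.3752 × 0.6248 = 0.2344
I = a² × P(1−P) = 1.0² × 0.2344 = 0.23442

0.234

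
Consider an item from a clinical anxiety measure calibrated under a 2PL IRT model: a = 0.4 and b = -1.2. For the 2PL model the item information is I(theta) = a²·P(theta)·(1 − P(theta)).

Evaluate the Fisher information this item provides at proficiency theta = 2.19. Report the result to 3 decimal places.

P = 1/(1+e^{-1.3560}) = 0.7951
P(1−P) = 0.7951 × 0.2049 = 0.1629
I = a² × P(1−P) = 0.4² × 0.1629 = 0.02607

0.026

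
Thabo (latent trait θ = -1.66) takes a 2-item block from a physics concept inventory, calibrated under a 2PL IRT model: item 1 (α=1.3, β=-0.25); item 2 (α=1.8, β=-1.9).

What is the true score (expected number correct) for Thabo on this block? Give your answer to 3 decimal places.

P(θ) = 1 / (1 + exp(−α(θ − β)))
P_1 = 1/(1+e^{1.8330}) = 0.1379
P_2 = 1/(1+e^{-0.4320}) = 0.6064
E[score] = 0.1379 + 0.6064 = 0.7442

0.744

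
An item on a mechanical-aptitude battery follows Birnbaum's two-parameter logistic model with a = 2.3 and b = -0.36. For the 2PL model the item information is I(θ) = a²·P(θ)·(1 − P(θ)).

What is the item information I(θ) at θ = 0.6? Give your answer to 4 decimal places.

0.4720

P = 1/(1+e^{-2.2080}) = 0.9010
P(1−P) = 0.9010 × 0.0990 = 0.0892
I = a² × P(1−P) = 2.3² × 0.0892 = 0.47201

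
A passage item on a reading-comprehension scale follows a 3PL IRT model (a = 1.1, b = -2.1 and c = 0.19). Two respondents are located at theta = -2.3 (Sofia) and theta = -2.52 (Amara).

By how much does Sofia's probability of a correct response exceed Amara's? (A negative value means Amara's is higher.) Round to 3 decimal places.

P(theta) = c + (1 − c) · 1 / (1 + exp(−a(theta − b)))
P(Sofia) = 0.5506  [exponent -0.2200]
P(Amara) = 0.5031  [exponent -0.4620]
Difference = 0.5506 − 0.5031 = 0.0476

0.048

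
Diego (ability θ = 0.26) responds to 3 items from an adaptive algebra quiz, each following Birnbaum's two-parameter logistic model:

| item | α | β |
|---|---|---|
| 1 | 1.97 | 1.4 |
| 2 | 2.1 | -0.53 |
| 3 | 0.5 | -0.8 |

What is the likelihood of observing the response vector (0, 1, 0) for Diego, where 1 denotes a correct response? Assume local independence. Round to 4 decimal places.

P(θ) = 1 / (1 + exp(−α(θ − β)))
P_1 = 1/(1+e^{2.2458}) = 0.0957
P_2 = 1/(1+e^{-1.6590}) = 0.8401
P_3 = 1/(1+e^{-0.5300}) = 0.6295
L = (1−P_1) × P_2 × (1−P_3) = 0.9043 × 0.8401 × 0.3705 = 0.28148

0.2815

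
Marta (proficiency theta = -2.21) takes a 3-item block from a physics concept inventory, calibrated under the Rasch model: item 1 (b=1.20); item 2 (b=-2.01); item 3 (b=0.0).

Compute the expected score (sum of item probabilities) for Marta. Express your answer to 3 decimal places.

0.581

P(theta) = 1 / (1 + exp(−(theta − b)))
P_1 = 1/(1+e^{3.4100}) = 0.0320
P_2 = 1/(1+e^{0.2000}) = 0.4502
P_3 = 1/(1+e^{2.2100}) = 0.0989
E[score] = 0.0320 + 0.4502 + 0.0989 = 0.5810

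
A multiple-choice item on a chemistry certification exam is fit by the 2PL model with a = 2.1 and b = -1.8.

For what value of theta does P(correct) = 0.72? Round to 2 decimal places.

-1.35

P(theta) = 1 / (1 + exp(−a(theta − b)))
logit = ln(0.7200/0.2800) = 0.9445
theta = b + logit/(a) = -1.8 + 0.9445/2.1000 = -1.3503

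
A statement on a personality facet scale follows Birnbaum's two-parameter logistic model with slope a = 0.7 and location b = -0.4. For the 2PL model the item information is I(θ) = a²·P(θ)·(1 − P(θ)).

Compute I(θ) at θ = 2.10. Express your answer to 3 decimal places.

P = 1/(1+e^{-1.7500}) = 0.8520
P(1−P) = 0.8520 × 0.1480 = 0.1261
I = a² × P(1−P) = 0.7² × 0.1261 = 0.06180

0.062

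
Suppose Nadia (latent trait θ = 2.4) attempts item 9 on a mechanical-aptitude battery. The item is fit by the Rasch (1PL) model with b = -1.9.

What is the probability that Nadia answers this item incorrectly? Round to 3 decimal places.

0.013

P(θ) = 1 / (1 + exp(−(θ − b)))
Exponent: (2.4 − (-1.9)) = 4.3000
1/(1 + e^{-4.3000}) = 0.9866
P = 0.9866
P(incorrect) = 1 − 0.9866 = 0.0134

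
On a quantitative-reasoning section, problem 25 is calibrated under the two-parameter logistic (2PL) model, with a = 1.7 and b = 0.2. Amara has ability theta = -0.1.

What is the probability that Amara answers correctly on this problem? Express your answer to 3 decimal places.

P(theta) = 1 / (1 + exp(−a(theta − b)))
Exponent: 1.7 × (-0.1 − 0.2) = -0.5100
1/(1 + e^{0.5100}) = 0.3752

0.375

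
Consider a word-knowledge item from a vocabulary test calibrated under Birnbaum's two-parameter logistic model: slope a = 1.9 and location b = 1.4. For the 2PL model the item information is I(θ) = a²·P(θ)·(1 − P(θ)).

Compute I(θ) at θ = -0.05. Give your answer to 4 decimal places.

0.2030

P = 1/(1+e^{2.7550}) = 0.0598
P(1−P) = 0.0598 × 0.9402 = 0.0562
I = a² × P(1−P) = 1.9² × 0.0562 = 0.20298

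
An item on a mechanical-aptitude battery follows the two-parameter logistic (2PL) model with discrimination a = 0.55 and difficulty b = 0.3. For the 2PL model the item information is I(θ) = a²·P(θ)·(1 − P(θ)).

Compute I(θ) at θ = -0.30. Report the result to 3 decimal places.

0.074

P = 1/(1+e^{0.3300}) = 0.4182
P(1−P) = 0.4182 × 0.5818 = 0.2433
I = a² × P(1−P) = 0.55² × 0.2433 = 0.07360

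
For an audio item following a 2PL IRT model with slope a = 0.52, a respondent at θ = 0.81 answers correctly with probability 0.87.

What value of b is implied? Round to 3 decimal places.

P(θ) = 1 / (1 + exp(−a(θ − b)))
logit(0.87) = ln(0.87/0.13) = 1.9010
b = θ − logit/(a) = 0.81 − 1.9010/0.5200 = -2.8457

-2.846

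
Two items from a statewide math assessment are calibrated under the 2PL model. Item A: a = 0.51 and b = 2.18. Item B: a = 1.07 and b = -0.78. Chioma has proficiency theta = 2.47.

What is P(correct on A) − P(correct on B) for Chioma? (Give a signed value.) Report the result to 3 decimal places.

P(theta) = 1 / (1 + exp(−a(theta − b)))
P_A = 0.5369
P_B = 0.9700
P_A − P_B = -0.4331

-0.433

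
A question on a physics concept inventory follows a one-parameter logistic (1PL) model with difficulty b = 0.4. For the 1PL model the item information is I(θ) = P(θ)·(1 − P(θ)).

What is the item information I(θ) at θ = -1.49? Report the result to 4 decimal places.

P = 1/(1+e^{1.8900}) = 0.1312
P(1−P) = 0.1312 × 0.8688 = 0.1140
I = P(1−P) = 0.11402

0.1140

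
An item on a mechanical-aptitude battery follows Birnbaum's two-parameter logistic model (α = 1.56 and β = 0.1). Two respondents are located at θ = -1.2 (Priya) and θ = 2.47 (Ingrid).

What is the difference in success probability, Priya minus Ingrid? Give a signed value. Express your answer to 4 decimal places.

P(θ) = 1 / (1 + exp(−α(θ − β)))
P(Priya) = 0.1163  [exponent -2.0280]
P(Ingrid) = 0.9758  [exponent 3.6972]
Difference = 0.1163 − 0.9758 = -0.8595

-0.8595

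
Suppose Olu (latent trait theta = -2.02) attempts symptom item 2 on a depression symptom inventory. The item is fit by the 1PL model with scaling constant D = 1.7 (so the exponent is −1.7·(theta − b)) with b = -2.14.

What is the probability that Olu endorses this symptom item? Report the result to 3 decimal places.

0.551

P(theta) = 1 / (1 + exp(−D·(theta − b)))
Exponent: 1.7 × (-2.02 − (-2.14)) = 0.2040
1/(1 + e^{-0.2040}) = 0.5508
P = 0.5508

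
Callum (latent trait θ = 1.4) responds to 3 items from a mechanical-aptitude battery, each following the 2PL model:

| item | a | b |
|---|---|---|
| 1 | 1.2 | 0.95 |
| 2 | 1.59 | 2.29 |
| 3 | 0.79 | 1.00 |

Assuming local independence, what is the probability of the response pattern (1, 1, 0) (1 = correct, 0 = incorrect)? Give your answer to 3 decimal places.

P(θ) = 1 / (1 + exp(−a(θ − b)))
P_1 = 1/(1+e^{-0.5400}) = 0.6318
P_2 = 1/(1+e^{1.4151}) = 0.1954
P_3 = 1/(1+e^{-0.3160}) = 0.5783
L = P_1 × P_2 × (1−P_3) = 0.6318 × 0.1954 × 0.4217 = 0.05206

0.052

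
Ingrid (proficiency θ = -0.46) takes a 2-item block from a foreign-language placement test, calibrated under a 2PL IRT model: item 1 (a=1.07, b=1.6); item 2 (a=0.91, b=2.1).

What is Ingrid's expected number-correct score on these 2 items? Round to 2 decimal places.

0.19

P(θ) = 1 / (1 + exp(−a(θ − b)))
P_1 = 1/(1+e^{2.2042}) = 0.0994
P_2 = 1/(1+e^{2.3296}) = 0.0887
E[score] = 0.0994 + 0.0887 = 0.1881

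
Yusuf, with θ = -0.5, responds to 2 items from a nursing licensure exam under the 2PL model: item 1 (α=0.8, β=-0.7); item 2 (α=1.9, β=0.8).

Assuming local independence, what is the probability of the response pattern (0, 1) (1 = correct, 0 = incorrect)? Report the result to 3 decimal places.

0.036

P(θ) = 1 / (1 + exp(−α(θ − β)))
P_1 = 1/(1+e^{-0.1600}) = 0.5399
P_2 = 1/(1+e^{2.4700}) = 0.0780
L = (1−P_1) × P_2 = 0.4601 × 0.0780 = 0.03588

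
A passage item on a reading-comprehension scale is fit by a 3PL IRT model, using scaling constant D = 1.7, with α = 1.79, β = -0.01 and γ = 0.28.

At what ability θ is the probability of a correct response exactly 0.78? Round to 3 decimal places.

P(θ) = γ + (1 − γ) · 1 / (1 + exp(−D·α(θ − β)))
Remove guessing floor: (0.78 − 0.28)/(1 − 0.28) = 0.6944
logit = ln(0.6944/0.3056) = 0.8210
θ = β + logit/(1.7·α) = -0.01 + 0.8210/3.0430 = 0.2598

0.260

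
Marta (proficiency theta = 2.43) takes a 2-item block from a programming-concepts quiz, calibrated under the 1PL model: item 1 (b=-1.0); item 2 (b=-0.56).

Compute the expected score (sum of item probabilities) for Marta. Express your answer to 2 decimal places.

P(theta) = 1 / (1 + exp(−(theta − b)))
P_1 = 1/(1+e^{-3.4300}) = 0.9686
P_2 = 1/(1+e^{-2.9900}) = 0.9521
E[score] = 0.9686 + 0.9521 = 1.9207

1.92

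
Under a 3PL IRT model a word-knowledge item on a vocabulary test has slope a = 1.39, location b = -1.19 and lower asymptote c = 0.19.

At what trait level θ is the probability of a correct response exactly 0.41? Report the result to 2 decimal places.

-1.90

P(θ) = c + (1 − c) · 1 / (1 + exp(−a(θ − b)))
Remove guessing floor: (0.41 − 0.19)/(1 − 0.19) = 0.2716
logit = ln(0.2716/0.7284) = -0.9865
θ = b + logit/(a) = -1.19 + (-0.9865)/1.3900 = -1.8997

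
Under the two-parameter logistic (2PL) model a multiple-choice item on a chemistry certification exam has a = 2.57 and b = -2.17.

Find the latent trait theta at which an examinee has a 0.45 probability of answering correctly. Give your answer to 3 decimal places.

-2.248

P(theta) = 1 / (1 + exp(−a(theta − b)))
logit = ln(0.4500/0.5500) = -0.2007
theta = b + logit/(a) = -2.17 + (-0.2007)/2.5700 = -2.2481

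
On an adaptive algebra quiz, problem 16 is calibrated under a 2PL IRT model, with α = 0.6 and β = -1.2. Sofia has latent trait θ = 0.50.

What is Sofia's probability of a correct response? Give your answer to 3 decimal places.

P(θ) = 1 / (1 + exp(−α(θ − β)))
Exponent: 0.6 × (0.50 − (-1.2)) = 1.0200
1/(1 + e^{-1.0200}) = 0.7350

0.735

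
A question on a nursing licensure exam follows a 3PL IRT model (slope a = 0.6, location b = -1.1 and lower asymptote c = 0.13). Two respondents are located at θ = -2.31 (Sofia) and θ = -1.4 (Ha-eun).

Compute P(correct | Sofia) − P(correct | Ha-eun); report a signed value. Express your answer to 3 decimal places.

P(θ) = c + (1 − c) · 1 / (1 + exp(−a(θ − b)))
P(Sofia) = 0.4137  [exponent -0.7260]
P(Ha-eun) = 0.5260  [exponent -0.1800]
Difference = 0.4137 − 0.5260 = -0.1123

-0.112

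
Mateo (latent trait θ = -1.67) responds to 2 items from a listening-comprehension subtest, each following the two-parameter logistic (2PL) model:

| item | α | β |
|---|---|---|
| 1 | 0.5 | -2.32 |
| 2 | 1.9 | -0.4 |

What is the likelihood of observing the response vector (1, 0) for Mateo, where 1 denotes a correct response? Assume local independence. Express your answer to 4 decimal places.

0.5328

P(θ) = 1 / (1 + exp(−α(θ − β)))
P_1 = 1/(1+e^{-0.3250}) = 0.5805
P_2 = 1/(1+e^{2.4130}) = 0.0822
L = P_1 × (1−P_2) = 0.5805 × 0.9178 = 0.53283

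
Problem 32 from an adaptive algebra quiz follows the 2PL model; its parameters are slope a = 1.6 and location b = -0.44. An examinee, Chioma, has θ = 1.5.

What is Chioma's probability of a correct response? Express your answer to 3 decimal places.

0.957

P(θ) = 1 / (1 + exp(−a(θ − b)))
Exponent: 1.6 × (1.5 − (-0.44)) = 3.1040
1/(1 + e^{-3.1040}) = 0.9571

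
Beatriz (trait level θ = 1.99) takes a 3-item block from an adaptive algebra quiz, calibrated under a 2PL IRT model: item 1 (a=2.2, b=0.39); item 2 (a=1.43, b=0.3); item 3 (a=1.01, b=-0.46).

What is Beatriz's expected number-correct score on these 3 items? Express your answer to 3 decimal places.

P(θ) = 1 / (1 + exp(−a(θ − b)))
P_1 = 1/(1+e^{-3.5200}) = 0.9713
P_2 = 1/(1+e^{-2.4167}) = 0.9181
P_3 = 1/(1+e^{-2.4745}) = 0.9223
E[score] = 0.9713 + 0.9181 + 0.9223 = 2.8117

2.812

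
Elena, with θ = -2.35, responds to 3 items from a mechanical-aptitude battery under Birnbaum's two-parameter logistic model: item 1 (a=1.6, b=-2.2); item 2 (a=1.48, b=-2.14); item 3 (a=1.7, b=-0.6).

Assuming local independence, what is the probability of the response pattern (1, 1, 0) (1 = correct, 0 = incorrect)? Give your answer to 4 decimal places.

0.1772

P(θ) = 1 / (1 + exp(−a(θ − b)))
P_1 = 1/(1+e^{0.2400}) = 0.4403
P_2 = 1/(1+e^{0.3108}) = 0.4229
P_3 = 1/(1+e^{2.9750}) = 0.0486
L = P_1 × P_2 × (1−P_3) = 0.4403 × 0.4229 × 0.9514 = 0.17716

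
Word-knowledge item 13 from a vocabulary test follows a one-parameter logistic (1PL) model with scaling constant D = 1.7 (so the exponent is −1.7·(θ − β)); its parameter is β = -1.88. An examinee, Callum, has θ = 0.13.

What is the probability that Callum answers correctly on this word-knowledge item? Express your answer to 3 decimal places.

0.968

P(θ) = 1 / (1 + exp(−D·(θ − β)))
Exponent: 1.7 × (0.13 − (-1.88)) = 3.4170
1/(1 + e^{-3.4170}) = 0.9682
P = 0.9682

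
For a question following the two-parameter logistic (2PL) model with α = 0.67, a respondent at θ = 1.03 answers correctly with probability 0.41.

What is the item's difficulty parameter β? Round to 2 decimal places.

P(θ) = 1 / (1 + exp(−α(θ − β)))
logit(0.41) = ln(0.41/0.59) = -0.3640
β = θ − logit/(α) = 1.03 − (-0.3640)/0.6700 = 1.5732

1.57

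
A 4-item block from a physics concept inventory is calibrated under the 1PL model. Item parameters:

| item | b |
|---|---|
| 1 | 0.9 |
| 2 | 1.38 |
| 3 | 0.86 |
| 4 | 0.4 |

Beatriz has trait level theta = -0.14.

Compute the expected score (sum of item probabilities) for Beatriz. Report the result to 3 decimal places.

P(theta) = 1 / (1 + exp(−(theta − b)))
P_1 = 1/(1+e^{1.0400}) = 0.2611
P_2 = 1/(1+e^{1.5200}) = 0.1795
P_3 = 1/(1+e^{1.0000}) = 0.2689
P_4 = 1/(1+e^{0.5400}) = 0.3682
E[score] = 0.2611 + 0.1795 + 0.2689 + 0.3682 = 1.0777

1.078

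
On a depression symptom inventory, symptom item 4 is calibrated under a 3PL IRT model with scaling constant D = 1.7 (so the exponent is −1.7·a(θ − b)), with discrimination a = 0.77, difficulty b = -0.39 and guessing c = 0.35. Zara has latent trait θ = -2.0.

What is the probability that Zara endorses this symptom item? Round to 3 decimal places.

0.420

P(θ) = c + (1 − c) · 1 / (1 + exp(−D·a(θ − b)))
Exponent: 1.7 × 0.77 × (-2.0 − (-0.39)) = -2.1075
1/(1 + e^{2.1075}) = 0.1084
P = 0.35 + 0.65 × 0.1084 = 0.4204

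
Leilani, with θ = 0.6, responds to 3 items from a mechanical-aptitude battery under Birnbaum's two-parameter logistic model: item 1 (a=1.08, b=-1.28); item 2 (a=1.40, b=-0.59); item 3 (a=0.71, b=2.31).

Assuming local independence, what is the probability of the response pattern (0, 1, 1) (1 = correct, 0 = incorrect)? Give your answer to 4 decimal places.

P(θ) = 1 / (1 + exp(−a(θ − b)))
P_1 = 1/(1+e^{-2.0304}) = 0.8840
P_2 = 1/(1+e^{-1.6660}) = 0.8410
P_3 = 1/(1+e^{1.2141}) = 0.2290
L = (1−P_1) × P_2 × P_3 = 0.1160 × 0.8410 × 0.2290 = 0.02235

0.0223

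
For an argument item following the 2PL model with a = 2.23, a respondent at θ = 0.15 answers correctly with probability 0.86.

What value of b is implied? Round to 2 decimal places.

P(θ) = 1 / (1 + exp(−a(θ − b)))
logit(0.86) = ln(0.86/0.14) = 1.8153
b = θ − logit/(a) = 0.15 − 1.8153/2.2300 = -0.6640

-0.66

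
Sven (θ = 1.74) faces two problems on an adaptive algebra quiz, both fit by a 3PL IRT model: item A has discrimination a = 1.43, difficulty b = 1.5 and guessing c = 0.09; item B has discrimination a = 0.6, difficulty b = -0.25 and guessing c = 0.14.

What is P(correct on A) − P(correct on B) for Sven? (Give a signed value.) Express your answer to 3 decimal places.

P(θ) = c + (1 − c) · 1 / (1 + exp(−a(θ − b)))
P_A = 0.6223
P_B = 0.8000
P_A − P_B = -0.1777

-0.178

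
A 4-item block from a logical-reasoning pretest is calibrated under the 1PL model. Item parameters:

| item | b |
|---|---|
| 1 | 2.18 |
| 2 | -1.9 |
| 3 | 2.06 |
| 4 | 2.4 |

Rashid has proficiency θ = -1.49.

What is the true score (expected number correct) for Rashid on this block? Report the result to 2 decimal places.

P(θ) = 1 / (1 + exp(−(θ − b)))
P_1 = 1/(1+e^{3.6700}) = 0.0248
P_2 = 1/(1+e^{-0.4100}) = 0.6011
P_3 = 1/(1+e^{3.5500}) = 0.0279
P_4 = 1/(1+e^{3.8900}) = 0.0200
E[score] = 0.0248 + 0.6011 + 0.0279 + 0.0200 = 0.6739

0.67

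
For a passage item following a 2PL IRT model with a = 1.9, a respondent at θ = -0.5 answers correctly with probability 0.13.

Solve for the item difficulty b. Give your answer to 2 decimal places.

P(θ) = 1 / (1 + exp(−a(θ − b)))
logit(0.13) = ln(0.13/0.87) = -1.9010
b = θ − logit/(a) = -0.5 − (-1.9010)/1.9000 = 0.5005

0.50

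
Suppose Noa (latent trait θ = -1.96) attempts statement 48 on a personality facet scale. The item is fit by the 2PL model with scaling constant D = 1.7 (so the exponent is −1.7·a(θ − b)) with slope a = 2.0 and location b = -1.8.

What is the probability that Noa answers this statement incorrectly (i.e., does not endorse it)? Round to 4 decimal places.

0.6327

P(θ) = 1 / (1 + exp(−D·a(θ − b)))
Exponent: 1.7 × 2.0 × (-1.96 − (-1.8)) = -0.5440
1/(1 + e^{0.5440}) = 0.3673
P = 0.3673
P(incorrect) = 1 − 0.3673 = 0.6327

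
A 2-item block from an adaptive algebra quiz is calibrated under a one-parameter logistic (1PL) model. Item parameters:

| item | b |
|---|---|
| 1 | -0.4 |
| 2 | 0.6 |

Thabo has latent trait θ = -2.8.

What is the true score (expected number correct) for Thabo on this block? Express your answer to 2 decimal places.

0.12

P(θ) = 1 / (1 + exp(−(θ − b)))
P_1 = 1/(1+e^{2.4000}) = 0.0832
P_2 = 1/(1+e^{3.4000}) = 0.0323
E[score] = 0.0832 + 0.0323 = 0.1155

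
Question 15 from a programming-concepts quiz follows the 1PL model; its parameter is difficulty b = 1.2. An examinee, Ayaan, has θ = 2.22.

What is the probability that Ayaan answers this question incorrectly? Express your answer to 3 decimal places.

P(θ) = 1 / (1 + exp(−(θ − b)))
Exponent: (2.22 − 1.2) = 1.0200
1/(1 + e^{-1.0200}) = 0.7350
P = 0.7350
P(incorrect) = 1 − 0.7350 = 0.2650

0.265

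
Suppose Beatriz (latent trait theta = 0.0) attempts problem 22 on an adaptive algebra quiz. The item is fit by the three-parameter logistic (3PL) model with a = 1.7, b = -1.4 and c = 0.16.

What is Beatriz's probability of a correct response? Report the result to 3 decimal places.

0.929

P(theta) = c + (1 − c) · 1 / (1 + exp(−a(theta − b)))
Exponent: 1.7 × (0.0 − (-1.4)) = 2.3800
1/(1 + e^{-2.3800}) = 0.9153
P = 0.16 + 0.84 × 0.9153 = 0.9288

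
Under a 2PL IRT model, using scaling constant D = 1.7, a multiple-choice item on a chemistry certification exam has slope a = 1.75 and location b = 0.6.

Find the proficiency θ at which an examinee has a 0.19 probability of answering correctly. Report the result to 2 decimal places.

P(θ) = 1 / (1 + exp(−D·a(θ − b)))
logit = ln(0.1900/0.8100) = -1.4500
θ = b + logit/(1.7·a) = 0.6 + (-1.4500)/2.9750 = 0.1126

0.11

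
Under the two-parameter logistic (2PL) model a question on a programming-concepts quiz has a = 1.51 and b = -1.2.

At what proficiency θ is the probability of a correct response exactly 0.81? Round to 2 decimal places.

-0.24

P(θ) = 1 / (1 + exp(−a(θ − b)))
logit = ln(0.8100/0.1900) = 1.4500
θ = b + logit/(a) = -1.2 + 1.4500/1.5100 = -0.2397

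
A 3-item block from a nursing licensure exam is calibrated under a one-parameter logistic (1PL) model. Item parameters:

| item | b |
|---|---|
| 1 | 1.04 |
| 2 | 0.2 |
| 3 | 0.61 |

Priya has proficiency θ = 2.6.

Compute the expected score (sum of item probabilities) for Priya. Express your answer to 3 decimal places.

P(θ) = 1 / (1 + exp(−(θ − b)))
P_1 = 1/(1+e^{-1.5600}) = 0.8264
P_2 = 1/(1+e^{-2.4000}) = 0.9168
P_3 = 1/(1+e^{-1.9900}) = 0.8797
E[score] = 0.8264 + 0.9168 + 0.8797 = 2.6229

2.623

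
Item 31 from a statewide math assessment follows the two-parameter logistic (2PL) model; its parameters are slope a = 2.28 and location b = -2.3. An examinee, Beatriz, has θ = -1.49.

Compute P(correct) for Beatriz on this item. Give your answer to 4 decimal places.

0.8638

P(θ) = 1 / (1 + exp(−a(θ − b)))
Exponent: 2.28 × (-1.49 − (-2.3)) = 1.8468
1/(1 + e^{-1.8468}) = 0.8638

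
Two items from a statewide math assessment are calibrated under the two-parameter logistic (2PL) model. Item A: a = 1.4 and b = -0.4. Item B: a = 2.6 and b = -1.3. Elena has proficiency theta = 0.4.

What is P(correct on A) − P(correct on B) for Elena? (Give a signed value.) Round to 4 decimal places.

P(theta) = 1 / (1 + exp(−a(theta − b)))
P_A = 0.7540
P_B = 0.9881
P_A − P_B = -0.2341

-0.2341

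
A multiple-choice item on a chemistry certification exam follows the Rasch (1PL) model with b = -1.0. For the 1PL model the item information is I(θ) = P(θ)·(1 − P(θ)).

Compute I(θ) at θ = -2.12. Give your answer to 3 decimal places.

0.185

P = 1/(1+e^{1.1200}) = 0.2460
P(1−P) = 0.2460 × 0.7540 = 0.1855
I = P(1−P) = 0.18549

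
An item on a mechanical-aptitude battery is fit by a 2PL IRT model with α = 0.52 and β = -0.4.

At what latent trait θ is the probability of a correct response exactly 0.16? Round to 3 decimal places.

P(θ) = 1 / (1 + exp(−α(θ − β)))
logit = ln(0.1600/0.8400) = -1.6582
θ = β + logit/(α) = -0.4 + (-1.6582)/0.5200 = -3.5889

-3.589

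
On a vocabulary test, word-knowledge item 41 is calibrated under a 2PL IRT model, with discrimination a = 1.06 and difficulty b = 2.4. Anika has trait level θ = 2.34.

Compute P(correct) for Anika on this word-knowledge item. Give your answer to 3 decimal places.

P(θ) = 1 / (1 + exp(−a(θ − b)))
Exponent: 1.06 × (2.34 − 2.4) = -0.0636
1/(1 + e^{0.0636}) = 0.4841

0.484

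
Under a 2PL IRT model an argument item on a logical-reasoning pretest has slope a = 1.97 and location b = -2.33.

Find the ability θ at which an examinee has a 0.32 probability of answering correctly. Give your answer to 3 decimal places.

P(θ) = 1 / (1 + exp(−a(θ − b)))
logit = ln(0.3200/0.6800) = -0.7538
θ = b + logit/(a) = -2.33 + (-0.7538)/1.9700 = -2.7126

-2.713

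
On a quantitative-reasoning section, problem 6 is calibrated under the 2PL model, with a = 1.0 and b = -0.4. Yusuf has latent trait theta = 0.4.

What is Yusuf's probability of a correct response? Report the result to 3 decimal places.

0.690

P(theta) = 1 / (1 + exp(−a(theta − b)))
Exponent: 1.0 × (0.4 − (-0.4)) = 0.8000
1/(1 + e^{-0.8000}) = 0.6900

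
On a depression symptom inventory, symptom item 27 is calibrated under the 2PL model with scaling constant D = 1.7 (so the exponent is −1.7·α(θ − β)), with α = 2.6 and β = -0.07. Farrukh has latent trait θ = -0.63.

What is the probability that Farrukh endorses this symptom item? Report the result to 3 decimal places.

0.078

P(θ) = 1 / (1 + exp(−D·α(θ − β)))
Exponent: 1.7 × 2.6 × (-0.63 − (-0.07)) = -2.4752
1/(1 + e^{2.4752}) = 0.0776
P = 0.0776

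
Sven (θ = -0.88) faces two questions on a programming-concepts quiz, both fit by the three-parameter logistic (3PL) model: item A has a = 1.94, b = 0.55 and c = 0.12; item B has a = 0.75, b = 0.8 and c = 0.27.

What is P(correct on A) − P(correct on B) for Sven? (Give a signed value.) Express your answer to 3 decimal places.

-0.260

P(θ) = c + (1 − c) · 1 / (1 + exp(−a(θ − b)))
P_A = 0.1717
P_B = 0.4313
P_A − P_B = -0.2596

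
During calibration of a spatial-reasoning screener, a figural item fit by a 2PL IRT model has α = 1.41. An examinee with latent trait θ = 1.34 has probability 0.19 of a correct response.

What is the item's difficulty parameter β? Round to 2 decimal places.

P(θ) = 1 / (1 + exp(−α(θ − β)))
logit(0.19) = ln(0.19/0.81) = -1.4500
β = θ − logit/(α) = 1.34 − (-1.4500)/1.4100 = 2.3684

2.37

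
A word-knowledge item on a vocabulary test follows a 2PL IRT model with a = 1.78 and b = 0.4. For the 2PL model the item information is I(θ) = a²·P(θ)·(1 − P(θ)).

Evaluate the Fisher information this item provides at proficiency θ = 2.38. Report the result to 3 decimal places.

P = 1/(1+e^{-3.5244}) = 0.9714
P(1−P) = 0.9714 × 0.0286 = 0.0278
I = a² × P(1−P) = 1.78² × 0.0278 = 0.08810

0.088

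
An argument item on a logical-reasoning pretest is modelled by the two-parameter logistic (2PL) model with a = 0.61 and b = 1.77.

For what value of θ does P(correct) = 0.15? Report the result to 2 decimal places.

-1.07

P(θ) = 1 / (1 + exp(−a(θ − b)))
logit = ln(0.1500/0.8500) = -1.7346
θ = b + logit/(a) = 1.77 + (-1.7346)/0.6100 = -1.0736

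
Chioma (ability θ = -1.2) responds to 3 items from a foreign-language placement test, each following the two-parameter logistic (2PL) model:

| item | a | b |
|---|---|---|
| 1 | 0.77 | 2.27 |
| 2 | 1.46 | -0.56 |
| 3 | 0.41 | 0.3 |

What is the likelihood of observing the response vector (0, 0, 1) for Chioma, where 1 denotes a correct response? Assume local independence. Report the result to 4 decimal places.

0.2357

P(θ) = 1 / (1 + exp(−a(θ − b)))
P_1 = 1/(1+e^{2.6719}) = 0.0647
P_2 = 1/(1+e^{0.9344}) = 0.2820
P_3 = 1/(1+e^{0.6150}) = 0.3509
L = (1−P_1) × (1−P_2) × P_3 = 0.9353 × 0.7180 × 0.3509 = 0.23566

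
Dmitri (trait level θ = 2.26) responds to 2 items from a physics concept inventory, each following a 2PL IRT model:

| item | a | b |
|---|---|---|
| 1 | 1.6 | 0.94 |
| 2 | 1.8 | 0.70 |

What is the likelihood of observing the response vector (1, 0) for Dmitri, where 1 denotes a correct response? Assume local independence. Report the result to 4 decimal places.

0.0508

P(θ) = 1 / (1 + exp(−a(θ − b)))
P_1 = 1/(1+e^{-2.1120}) = 0.8921
P_2 = 1/(1+e^{-2.8080}) = 0.9431
L = P_1 × (1−P_2) = 0.8921 × 0.0569 = 0.05075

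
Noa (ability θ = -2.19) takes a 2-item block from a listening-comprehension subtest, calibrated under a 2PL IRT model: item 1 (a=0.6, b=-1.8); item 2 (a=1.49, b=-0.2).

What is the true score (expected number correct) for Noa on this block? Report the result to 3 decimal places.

0.491

P(θ) = 1 / (1 + exp(−a(θ − b)))
P_1 = 1/(1+e^{0.2340}) = 0.4418
P_2 = 1/(1+e^{2.9651}) = 0.0490
E[score] = 0.4418 + 0.0490 = 0.4908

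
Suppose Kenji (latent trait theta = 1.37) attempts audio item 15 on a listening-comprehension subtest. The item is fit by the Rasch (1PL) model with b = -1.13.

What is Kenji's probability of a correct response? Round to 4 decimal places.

P(theta) = 1 / (1 + exp(−(theta − b)))
Exponent: (1.37 − (-1.13)) = 2.5000
1/(1 + e^{-2.5000}) = 0.9241
P = 0.9241

0.9241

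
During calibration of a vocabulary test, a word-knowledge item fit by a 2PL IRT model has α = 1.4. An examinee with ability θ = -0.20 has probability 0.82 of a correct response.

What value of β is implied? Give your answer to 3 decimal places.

-1.283

P(θ) = 1 / (1 + exp(−α(θ − β)))
logit(0.82) = ln(0.82/0.18) = 1.5163
β = θ − logit/(α) = -0.20 − 1.5163/1.4000 = -1.2831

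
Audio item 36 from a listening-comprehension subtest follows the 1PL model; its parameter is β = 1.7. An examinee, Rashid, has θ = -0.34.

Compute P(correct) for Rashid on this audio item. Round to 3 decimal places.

P(θ) = 1 / (1 + exp(−(θ − β)))
Exponent: (-0.34 − 1.7) = -2.0400
1/(1 + e^{2.0400}) = 0.1151
P = 0.1151

0.115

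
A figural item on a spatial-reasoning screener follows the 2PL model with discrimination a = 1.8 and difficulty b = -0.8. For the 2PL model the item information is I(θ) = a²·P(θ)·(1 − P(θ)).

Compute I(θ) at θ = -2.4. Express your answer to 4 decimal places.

0.1631

P = 1/(1+e^{2.8800}) = 0.0532
P(1−P) = 0.0532 × 0.9468 = 0.0503
I = a² × P(1−P) = 1.8² × 0.0503 = 0.16306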